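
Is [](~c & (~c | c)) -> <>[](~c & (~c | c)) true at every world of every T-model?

Tableau for the negation ~([](~c & (~c | c)) -> <>[](~c & (~c | c))):
1. ~([](~c & (~c | c)) -> <>[](~c & (~c | c))), w0
2. [](~c & (~c | c)), w0
3. ~<>[](~c & (~c | c)), w0
4. ~c & (~c | c), w0
5. ~c, w0
6. ~c | c, w0
7. ~[](~c & (~c | c)), w0
8. ~(~c & (~c | c)), w1
9. ~c & (~c | c), w1
10. ~c, w1
11. ~c | c, w1
12. ~[](~c & (~c | c)), w1
13. ~(~c | c), w1
14. c, w1
Accessibility: w0Rw0, w0Rw1, w1Rw1
Branch closes: c and ~c both at w1.
Every branch of the negation's tableau closes; the branch above is one of them.

Yes, valid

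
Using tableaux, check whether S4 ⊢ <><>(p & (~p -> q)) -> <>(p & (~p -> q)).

Tableau for the negation ~(<><>(p & (~p -> q)) -> <>(p & (~p -> q))):
1. ~(<><>(p & (~p -> q)) -> <>(p & (~p -> q))), u
2. <><>(p & (~p -> q)), u   [~->-rule on 1]
3. ~<>(p & (~p -> q)), u   [~->-rule on 1]
4. ~(p & (~p -> q)), u   [~<>-rule on 3 via uRu]
5. ~(~p -> q), u   [~&-rule on 4 (branches; this branch)]
6. ~p, u   [~->-rule on 5]
7. ~q, u   [~->-rule on 5]
8. <>(p & (~p -> q)), v   [<>-rule on 2: fresh world v, uRv]
9. ~(p & (~p -> q)), v   [~<>-rule on 3 via uRv]
10. ~(~p -> q), v   [~&-rule on 9 (branches; this branch)]
11. ~p, v   [~->-rule on 10]
12. ~q, v   [~->-rule on 10]
13. p & (~p -> q), w   [<>-rule on 8: fresh world w, vRw]
14. p, w   [&-rule on 13]
15. ~p -> q, w   [&-rule on 13]
16. ~(p & (~p -> q)), w   [~<>-rule on 3 via uRw]
17. q, w   [->-rule on 15 (branches; this branch)]
18. ~(~p -> q), w   [~&-rule on 16 (branches; this branch)]
19. ~p, w   [~->-rule on 18]
20. ~q, w   [~->-rule on 18]
Accessibility: uRu, uRv, uRw, vRv, vRw, wRw
Branch closes: p and ~p both at w.
Every branch of the negation's tableau closes; the branch above is one of them.

Yes, valid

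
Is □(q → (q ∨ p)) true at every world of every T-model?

Tableau for the negation ¬□(q → (q ∨ p)):
1. ¬□(q → (q ∨ p)), 0
2. ¬(q → (q ∨ p)), 1
3. q, 1
4. ¬(q ∨ p), 1
5. ¬q, 1
6. ¬p, 1
Accessibility: 0R0, 0R1, 1R1
Branch closes: q and ¬q both at 1.
Every branch of the negation's tableau closes; the branch above is one of them.

Valid in T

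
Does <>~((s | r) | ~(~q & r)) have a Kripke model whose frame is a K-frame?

1. <>~((s | r) | ~(~q & r)), u
2. ~((s | r) | ~(~q & r)), v
3. ~(s | r), v
4. ~q & r, v
5. ~s, v
6. ~r, v
7. ~q, v
8. r, v
Accessibility: uRv
Branch closes: r and ~r both at v.
All branches of the tableau close; one closing branch shown above.

No, unsatisfiable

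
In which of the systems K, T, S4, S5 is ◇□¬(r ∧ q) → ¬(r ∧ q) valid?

S5

S5-tableau for the negation ¬(◇□¬(r ∧ q) → ¬(r ∧ q)):
1. ¬(◇□¬(r ∧ q) → ¬(r ∧ q)), 0
2. ◇□¬(r ∧ q), 0   [¬→-rule on 1]
3. r ∧ q, 0   [¬→-rule on 1]
4. r, 0   [∧-rule on 3]
5. q, 0   [∧-rule on 3]
6. □¬(r ∧ q), 1   [◇-rule on 2: fresh world 1, 0R1]
7. ¬(r ∧ q), 0   [□-rule on 6 via 1R0]
8. ¬(r ∧ q), 1   [□-rule on 6 via 1R1]
9. ¬q, 0   [¬∧-rule on 7 (branches; this branch)]
Accessibility: 0R0, 0R1, 1R0, 1R1
Branch closes: q and ¬q both at 0.
Every branch closes (one shown): valid in S5.
S4-tableau for the negation ¬(◇□¬(r ∧ q) → ¬(r ∧ q)):
1. ¬(◇□¬(r ∧ q) → ¬(r ∧ q)), 0
2. ◇□¬(r ∧ q), 0   [¬→-rule on 1]
3. r ∧ q, 0   [¬→-rule on 1]
4. r, 0   [∧-rule on 3]
5. q, 0   [∧-rule on 3]
6. □¬(r ∧ q), 1   [◇-rule on 2: fresh world 1, 0R1]
7. ¬(r ∧ q), 1   [□-rule on 6 via 1R1]
8. ¬q, 1   [¬∧-rule on 7 (branches; this branch)]
Accessibility: 0R0, 0R1, 1R1
Complete open branch: countermodel on an S4-frame, so not valid in S4, nor in K, T (the same frame is also a K-frame and a T-frame).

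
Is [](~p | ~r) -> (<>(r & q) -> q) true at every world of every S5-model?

Invalid (countermodel exists)

Tableau for the negation ~([](~p | ~r) -> (<>(r & q) -> q)):
1. ~([](~p | ~r) -> (<>(r & q) -> q)), u
2. [](~p | ~r), u
3. ~(<>(r & q) -> q), u
4. <>(r & q), u
5. ~q, u
6. ~p | ~r, u
7. ~r, u
8. r & q, v
9. r, v
10. q, v
11. ~p | ~r, v
12. ~p, v
Accessibility: uRu, uRv, vRu, vRv
The negation has an open branch (countermodel exists).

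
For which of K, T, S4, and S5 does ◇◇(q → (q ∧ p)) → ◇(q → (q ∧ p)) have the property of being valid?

T-tableau for the negation ¬(◇◇(q → (q ∧ p)) → ◇(q → (q ∧ p))):
1. ¬(◇◇(q → (q ∧ p)) → ◇(q → (q ∧ p))), w0
2. ◇◇(q → (q ∧ p)), w0   [¬→-rule on 1]
3. ¬◇(q → (q ∧ p)), w0   [¬→-rule on 1]
4. ¬(q → (q ∧ p)), w0   [¬◇-rule on 3 via w0Rw0]
5. q, w0   [¬→-rule on 4]
6. ¬(q ∧ p), w0   [¬→-rule on 4]
7. ¬p, w0   [¬∧-rule on 6 (branches; this branch)]
8. ◇(q → (q ∧ p)), w1   [◇-rule on 2: fresh world w1, w0Rw1]
9. ¬(q → (q ∧ p)), w1   [¬◇-rule on 3 via w0Rw1]
10. q, w1   [¬→-rule on 9]
11. ¬(q ∧ p), w1   [¬→-rule on 9]
12. ¬p, w1   [¬∧-rule on 11 (branches; this branch)]
13. q → (q ∧ p), w2   [◇-rule on 8: fresh world w2, w1Rw2]
14. q ∧ p, w2   [→-rule on 13 (branches; this branch)]
15. q, w2   [∧-rule on 14]
16. p, w2   [∧-rule on 14]
Accessibility: w0Rw0, w0Rw1, w1Rw1, w1Rw2, w2Rw2
Complete open branch: countermodel on a T-frame, so not valid in T, nor in K (the same frame is also a K-frame).
S4-tableau for the negation ¬(◇◇(q → (q ∧ p)) → ◇(q → (q ∧ p))):
1. ¬(◇◇(q → (q ∧ p)) → ◇(q → (q ∧ p))), w0
2. ◇◇(q → (q ∧ p)), w0   [¬→-rule on 1]
3. ¬◇(q → (q ∧ p)), w0   [¬→-rule on 1]
4. ¬(q → (q ∧ p)), w0   [¬◇-rule on 3 via w0Rw0]
5. q, w0   [¬→-rule on 4]
6. ¬(q ∧ p), w0   [¬→-rule on 4]
7. ¬p, w0   [¬∧-rule on 6 (branches; this branch)]
8. ◇(q → (q ∧ p)), w1   [◇-rule on 2: fresh world w1, w0Rw1]
9. ¬(q → (q ∧ p)), w1   [¬◇-rule on 3 via w0Rw1]
10. q, w1   [¬→-rule on 9]
11. ¬(q ∧ p), w1   [¬→-rule on 9]
12. ¬p, w1   [¬∧-rule on 11 (branches; this branch)]
13. q → (q ∧ p), w2   [◇-rule on 8: fresh world w2, w1Rw2]
14. ¬(q → (q ∧ p)), w2   [¬◇-rule on 3 via w0Rw2]
15. q, w2   [¬→-rule on 14]
16. ¬(q ∧ p), w2   [¬→-rule on 14]
17. q ∧ p, w2   [→-rule on 13 (branches; this branch)]
18. p, w2   [∧-rule on 17]
19. ¬p, w2   [¬∧-rule on 16 (branches; this branch)]
Accessibility: w0Rw0, w0Rw1, w0Rw2, w1Rw1, w1Rw2, w2Rw2
Branch closes: p and ¬p both at w2.
Every branch closes (one shown): valid in S4, hence also in S5 (every theorem of S4 is a theorem of S5).

S4, S5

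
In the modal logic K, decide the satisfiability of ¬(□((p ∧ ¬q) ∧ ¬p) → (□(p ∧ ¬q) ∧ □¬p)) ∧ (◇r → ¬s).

No, unsatisfiable

1. ¬(□((p ∧ ¬q) ∧ ¬p) → (□(p ∧ ¬q) ∧ □¬p)) ∧ (◇r → ¬s), w0
2. ¬(□((p ∧ ¬q) ∧ ¬p) → (□(p ∧ ¬q) ∧ □¬p)), w0   [∧-rule on 1]
3. ◇r → ¬s, w0   [∧-rule on 1]
4. □((p ∧ ¬q) ∧ ¬p), w0   [¬→-rule on 2]
5. ¬(□(p ∧ ¬q) ∧ □¬p), w0   [¬→-rule on 2]
6. ¬s, w0   [→-rule on 3 (branches; this branch)]
7. ¬□(p ∧ ¬q), w0   [¬∧-rule on 5 (branches; this branch)]
8. ¬(p ∧ ¬q), w1   [¬□-rule on 7: fresh world w1, w0Rw1]
9. (p ∧ ¬q) ∧ ¬p, w1   [□-rule on 4 via w0Rw1]
10. p ∧ ¬q, w1   [∧-rule on 9]
11. ¬p, w1   [∧-rule on 9]
12. p, w1   [∧-rule on 10]
13. ¬q, w1   [∧-rule on 10]
Accessibility: w0Rw1
Branch closes: p and ¬p both at w1.
Every branch closes; the branch above is one of them.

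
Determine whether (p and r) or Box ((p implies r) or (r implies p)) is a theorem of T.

Yes, valid

Tableau for the negation not ((p and r) or Box ((p implies r) or (r implies p))):
1. not ((p and r) or Box ((p implies r) or (r implies p))), u
2. not (p and r), u
3. not Box ((p implies r) or (r implies p)), u
4. not r, u
5. not ((p implies r) or (r implies p)), v
6. not (p implies r), v
7. not (r implies p), v
8. p, v
9. not r, v
10. r, v
11. not p, v
Accessibility: uRu, uRv, vRv
Branch closes: r and not r both at v.
Every branch of the negation's tableau closes; the branch above is one of them.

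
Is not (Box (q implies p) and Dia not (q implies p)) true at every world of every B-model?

Valid in B

Tableau for the negation Box (q implies p) and Dia not (q implies p):
1. Box (q implies p) and Dia not (q implies p), w0
2. Box (q implies p), w0   [and-rule on 1]
3. Dia not (q implies p), w0   [and-rule on 1]
4. q implies p, w0   [Box-rule on 2 via w0Rw0]
5. p, w0   [implies-rule on 4 (branches; this branch)]
6. not (q implies p), w1   [Dia-rule on 3: fresh world w1, w0Rw1]
7. q, w1   [neg-implies-rule on 6]
8. not p, w1   [neg-implies-rule on 6]
9. q implies p, w1   [Box-rule on 2 via w0Rw1]
10. p, w1   [implies-rule on 9 (branches; this branch)]
Accessibility: w0Rw0, w0Rw1, w1Rw0, w1Rw1
Branch closes: p and not p both at w1.
Every branch of the negation's tableau closes; the branch above is one of them.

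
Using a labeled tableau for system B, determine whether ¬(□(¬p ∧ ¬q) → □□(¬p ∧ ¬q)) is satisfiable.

1. ¬(□(¬p ∧ ¬q) → □□(¬p ∧ ¬q)), 0
2. □(¬p ∧ ¬q), 0
3. ¬□□(¬p ∧ ¬q), 0
4. ¬p ∧ ¬q, 0
5. ¬p, 0
6. ¬q, 0
7. ¬□(¬p ∧ ¬q), 1
8. ¬p ∧ ¬q, 1
9. ¬p, 1
10. ¬q, 1
11. ¬(¬p ∧ ¬q), 2
12. q, 2
Accessibility: 0R0, 0R1, 1R0, 1R1, 1R2, 2R1, 2R2

Yes, satisfiable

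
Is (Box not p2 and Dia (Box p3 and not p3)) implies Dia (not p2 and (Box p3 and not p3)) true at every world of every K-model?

Tableau for the negation not ((Box not p2 and Dia (Box p3 and not p3)) implies Dia (not p2 and (Box p3 and not p3))):
1. not ((Box not p2 and Dia (Box p3 and not p3)) implies Dia (not p2 and (Box p3 and not p3))), 0
2. Box not p2 and Dia (Box p3 and not p3), 0   [neg-implies-rule on 1]
3. not Dia (not p2 and (Box p3 and not p3)), 0   [neg-implies-rule on 1]
4. Box not p2, 0   [and-rule on 2]
5. Dia (Box p3 and not p3), 0   [and-rule on 2]
6. Box p3 and not p3, 1   [Dia-rule on 5: fresh world 1, 0R1]
7. Box p3, 1   [and-rule on 6]
8. not p3, 1   [and-rule on 6]
9. not (not p2 and (Box p3 and not p3)), 1   [neg-Dia-rule on 3 via 0R1]
10. not p2, 1   [Box-rule on 4 via 0R1]
11. not (Box p3 and not p3), 1   [neg-and-rule on 9 (branches; this branch)]
12. not Box p3, 1   [neg-and-rule on 11 (branches; this branch)]
13. not p3, 2   [neg-Box-rule on 12: fresh world 2, 1R2]
14. p3, 2   [Box-rule on 7 via 1R2]
Accessibility: 0R1, 1R2
Branch closes: p3 and not p3 both at 2.
Every branch of the negation's tableau closes; the branch above is one of them.

Valid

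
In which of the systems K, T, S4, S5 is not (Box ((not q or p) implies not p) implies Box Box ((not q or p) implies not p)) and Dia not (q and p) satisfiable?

T-tableau for the formula:
1. not (Box ((not q or p) implies not p) implies Box Box ((not q or p) implies not p)) and Dia not (q and p), u
2. not (Box ((not q or p) implies not p) implies Box Box ((not q or p) implies not p)), u
3. Dia not (q and p), u
4. Box ((not q or p) implies not p), u
5. not Box Box ((not q or p) implies not p), u
6. (not q or p) implies not p, u
7. not p, u
8. not (q and p), v
9. (not q or p) implies not p, v
10. not p, v
11. not Box ((not q or p) implies not p), w
12. (not q or p) implies not p, w
13. not p, w
14. not ((not q or p) implies not p), x
15. not q or p, x
16. p, x
Accessibility: uRu, uRv, uRw, vRv, wRw, wRx, xRx
Complete open branch: satisfiable in T, hence also in K (this T-model is also a K-model).
S4-tableau for the formula:
1. not (Box ((not q or p) implies not p) implies Box Box ((not q or p) implies not p)) and Dia not (q and p), u
2. not (Box ((not q or p) implies not p) implies Box Box ((not q or p) implies not p)), u
3. Dia not (q and p), u
4. Box ((not q or p) implies not p), u
5. not Box Box ((not q or p) implies not p), u
6. (not q or p) implies not p, u
7. not (not q or p), u
8. q, u
9. not p, u
10. not (q and p), v
11. (not q or p) implies not p, v
12. not p, v
13. not (not q or p), v
14. q, v
15. not Box ((not q or p) implies not p), w
16. (not q or p) implies not p, w
17. not (not q or p), w
18. q, w
19. not p, w
20. not ((not q or p) implies not p), x
21. not q or p, x
22. p, x
23. (not q or p) implies not p, x
24. not (not q or p), x
25. q, x
26. not p, x
Accessibility: uRu, uRv, uRw, uRx, vRv, wRw, wRx, xRx
Branch closes: p and not p both at x.
Every branch closes (one shown): unsatisfiable in S4, hence also in S5 (every S5-frame is an S4-frame).

K, T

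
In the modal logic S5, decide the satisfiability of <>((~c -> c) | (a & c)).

1. <>((~c -> c) | (a & c)), 0
2. (~c -> c) | (a & c), 1
3. a & c, 1
4. a, 1
5. c, 1
Accessibility: 0R0, 0R1, 1R0, 1R1

Yes, satisfiable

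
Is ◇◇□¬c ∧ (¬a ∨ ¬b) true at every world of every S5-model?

Tableau for the negation ¬(◇◇□¬c ∧ (¬a ∨ ¬b)):
1. ¬(◇◇□¬c ∧ (¬a ∨ ¬b)), u
2. ¬(¬a ∨ ¬b), u
3. a, u
4. b, u
Accessibility: uRu
The negation has an open branch (countermodel exists).

Not valid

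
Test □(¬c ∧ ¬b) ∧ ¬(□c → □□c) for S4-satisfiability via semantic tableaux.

1. □(¬c ∧ ¬b) ∧ ¬(□c → □□c), w0
2. □(¬c ∧ ¬b), w0
3. ¬(□c → □□c), w0
4. □c, w0
5. ¬□□c, w0
6. ¬c ∧ ¬b, w0
7. ¬c, w0
8. ¬b, w0
9. c, w0
Accessibility: w0Rw0
Branch closes: c and ¬c both at w0.
(One branch shown.) All branches close.

Unsatisfiable (every branch closes)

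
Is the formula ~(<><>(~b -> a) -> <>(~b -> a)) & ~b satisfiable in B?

Satisfiable

1. ~(<><>(~b -> a) -> <>(~b -> a)) & ~b, w0
2. ~(<><>(~b -> a) -> <>(~b -> a)), w0   [&-rule on 1]
3. ~b, w0   [&-rule on 1]
4. <><>(~b -> a), w0   [~->-rule on 2]
5. ~<>(~b -> a), w0   [~->-rule on 2]
6. ~(~b -> a), w0   [~<>-rule on 5 via w0Rw0]
7. ~a, w0   [~->-rule on 6]
8. <>(~b -> a), w1   [<>-rule on 4: fresh world w1, w0Rw1]
9. ~(~b -> a), w1   [~<>-rule on 5 via w0Rw1]
10. ~b, w1   [~->-rule on 9]
11. ~a, w1   [~->-rule on 9]
12. ~b -> a, w2   [<>-rule on 8: fresh world w2, w1Rw2]
13. a, w2   [->-rule on 12 (branches; this branch)]
Accessibility: w0Rw0, w0Rw1, w1Rw0, w1Rw1, w1Rw2, w2Rw1, w2Rw2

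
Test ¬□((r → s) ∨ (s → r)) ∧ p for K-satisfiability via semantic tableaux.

No, unsatisfiable

1. ¬□((r → s) ∨ (s → r)) ∧ p, w0
2. ¬□((r → s) ∨ (s → r)), w0
3. p, w0
4. ¬((r → s) ∨ (s → r)), w1
5. ¬(r → s), w1
6. ¬(s → r), w1
7. r, w1
8. ¬s, w1
9. s, w1
10. ¬r, w1
Accessibility: w0Rw1
Branch closes: s and ¬s both at w1.
(One branch shown.) All branches close.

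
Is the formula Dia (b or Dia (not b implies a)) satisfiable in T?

1. Dia (b or Dia (not b implies a)), u
2. b or Dia (not b implies a), v   [Dia-rule on 1: fresh world v, uRv]
3. Dia (not b implies a), v   [or-rule on 2 (branches; this branch)]
4. not b implies a, w   [Dia-rule on 3: fresh world w, vRw]
5. a, w   [implies-rule on 4 (branches; this branch)]
Accessibility: uRu, uRv, vRv, vRw, wRw

Satisfiable (open branch found)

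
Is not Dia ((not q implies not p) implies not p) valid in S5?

Tableau for the negation Dia ((not q implies not p) implies not p):
1. Dia ((not q implies not p) implies not p), u
2. (not q implies not p) implies not p, v   [Dia-rule on 1: fresh world v, uRv]
3. not p, v   [implies-rule on 2 (branches; this branch)]
Accessibility: uRu, uRv, vRu, vRv
The negation has an open branch (countermodel exists).

Invalid (countermodel exists)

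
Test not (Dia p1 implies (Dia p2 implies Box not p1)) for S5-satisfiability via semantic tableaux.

Satisfiable

1. not (Dia p1 implies (Dia p2 implies Box not p1)), u
2. Dia p1, u
3. not (Dia p2 implies Box not p1), u
4. Dia p2, u
5. not Box not p1, u
6. p1, v
7. p2, w
8. p1, x
Accessibility: uRu, uRv, uRw, uRx, vRu, vRv, vRw, vRx, wRu, wRv, wRw, wRx, xRu, xRv, xRw, xRx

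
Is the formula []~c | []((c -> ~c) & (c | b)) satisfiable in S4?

Satisfiable (open branch found)

1. []~c | []((c -> ~c) & (c | b)), u
2. []((c -> ~c) & (c | b)), u
3. (c -> ~c) & (c | b), u
4. c -> ~c, u
5. c | b, u
6. ~c, u
7. b, u
Accessibility: uRu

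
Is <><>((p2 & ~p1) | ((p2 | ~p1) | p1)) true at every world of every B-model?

Valid

Tableau for the negation ~<><>((p2 & ~p1) | ((p2 | ~p1) | p1)):
1. ~<><>((p2 & ~p1) | ((p2 | ~p1) | p1)), 0
2. ~<>((p2 & ~p1) | ((p2 | ~p1) | p1)), 0
3. ~((p2 & ~p1) | ((p2 | ~p1) | p1)), 0
4. ~(p2 & ~p1), 0
5. ~((p2 | ~p1) | p1), 0
6. ~(p2 | ~p1), 0
7. ~p1, 0
8. ~p2, 0
9. p1, 0
Accessibility: 0R0
Branch closes: p1 and ~p1 both at 0.
Every branch of the negation's tableau closes; the branch above is one of them.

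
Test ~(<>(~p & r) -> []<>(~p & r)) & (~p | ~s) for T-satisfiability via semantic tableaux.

1. ~(<>(~p & r) -> []<>(~p & r)) & (~p | ~s), 0
2. ~(<>(~p & r) -> []<>(~p & r)), 0   [&-rule on 1]
3. ~p | ~s, 0   [&-rule on 1]
4. <>(~p & r), 0   [~->-rule on 2]
5. ~[]<>(~p & r), 0   [~->-rule on 2]
6. ~s, 0   [|-rule on 3 (branches; this branch)]
7. ~p & r, 1   [<>-rule on 4: fresh world 1, 0R1]
8. ~p, 1   [&-rule on 7]
9. r, 1   [&-rule on 7]
10. ~<>(~p & r), 2   [~[]-rule on 5: fresh world 2, 0R2]
11. ~(~p & r), 2   [~<>-rule on 10 via 2R2]
12. ~r, 2   [~&-rule on 11 (branches; this branch)]
Accessibility: 0R0, 0R1, 0R2, 1R1, 2R2

Yes, satisfiable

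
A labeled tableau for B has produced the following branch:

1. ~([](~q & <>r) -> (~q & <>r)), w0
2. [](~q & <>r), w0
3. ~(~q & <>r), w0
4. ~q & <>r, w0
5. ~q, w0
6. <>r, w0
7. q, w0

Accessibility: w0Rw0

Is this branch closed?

Yes, closed

Both q and ~q appear at w0.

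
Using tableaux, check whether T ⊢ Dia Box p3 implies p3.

Invalid (countermodel exists)

Tableau for the negation not (Dia Box p3 implies p3):
1. not (Dia Box p3 implies p3), w0
2. Dia Box p3, w0
3. not p3, w0
4. Box p3, w1
5. p3, w1
Accessibility: w0Rw0, w0Rw1, w1Rw1
The negation has an open branch (countermodel exists).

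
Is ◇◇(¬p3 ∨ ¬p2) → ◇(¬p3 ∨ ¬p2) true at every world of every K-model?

Not valid

Tableau for the negation ¬(◇◇(¬p3 ∨ ¬p2) → ◇(¬p3 ∨ ¬p2)):
1. ¬(◇◇(¬p3 ∨ ¬p2) → ◇(¬p3 ∨ ¬p2)), w0
2. ◇◇(¬p3 ∨ ¬p2), w0
3. ¬◇(¬p3 ∨ ¬p2), w0
4. ◇(¬p3 ∨ ¬p2), w1
5. ¬(¬p3 ∨ ¬p2), w1
6. p3, w1
7. p2, w1
8. ¬p3 ∨ ¬p2, w2
9. ¬p2, w2
Accessibility: w0Rw1, w1Rw2
The negation has an open branch (countermodel exists).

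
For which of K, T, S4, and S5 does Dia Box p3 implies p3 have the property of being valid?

S5-tableau for the negation not (Dia Box p3 implies p3):
1. not (Dia Box p3 implies p3), 0
2. Dia Box p3, 0
3. not p3, 0
4. Box p3, 1
5. p3, 0
Accessibility: 0R0, 0R1, 1R0, 1R1
Branch closes: p3 and not p3 both at 0.
Every branch closes (one shown): valid in S5.
S4-tableau for the negation not (Dia Box p3 implies p3):
1. not (Dia Box p3 implies p3), 0
2. Dia Box p3, 0
3. not p3, 0
4. Box p3, 1
5. p3, 1
Accessibility: 0R0, 0R1, 1R1
Complete open branch: countermodel on an S4-frame, so not valid in S4, nor in K, T (the same frame is also a K-frame and a T-frame).

S5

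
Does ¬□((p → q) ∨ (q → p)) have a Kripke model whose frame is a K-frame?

1. ¬□((p → q) ∨ (q → p)), u
2. ¬((p → q) ∨ (q → p)), v   [¬□-rule on 1: fresh world v, uRv]
3. ¬(p → q), v   [¬∨-rule on 2]
4. ¬(q → p), v   [¬∨-rule on 2]
5. p, v   [¬→-rule on 3]
6. ¬q, v   [¬→-rule on 3]
7. q, v   [¬→-rule on 4]
8. ¬p, v   [¬→-rule on 4]
Accessibility: uRv
Branch closes: q and ¬q both at v.
(One branch shown.) All branches close.

No, unsatisfiable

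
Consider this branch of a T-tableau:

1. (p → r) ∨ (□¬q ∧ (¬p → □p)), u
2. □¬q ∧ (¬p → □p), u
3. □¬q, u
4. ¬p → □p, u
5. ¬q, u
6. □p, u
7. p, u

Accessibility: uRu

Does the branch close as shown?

Not closed

No atom appears with both signs at the same world.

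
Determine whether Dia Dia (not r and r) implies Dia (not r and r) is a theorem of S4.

Yes, valid

Tableau for the negation not (Dia Dia (not r and r) implies Dia (not r and r)):
1. not (Dia Dia (not r and r) implies Dia (not r and r)), w0
2. Dia Dia (not r and r), w0   [neg-implies-rule on 1]
3. not Dia (not r and r), w0   [neg-implies-rule on 1]
4. not (not r and r), w0   [neg-Dia-rule on 3 via w0Rw0]
5. not r, w0   [neg-and-rule on 4 (branches; this branch)]
6. Dia (not r and r), w1   [Dia-rule on 2: fresh world w1, w0Rw1]
7. not (not r and r), w1   [neg-Dia-rule on 3 via w0Rw1]
8. not r, w1   [neg-and-rule on 7 (branches; this branch)]
9. not r and r, w2   [Dia-rule on 6: fresh world w2, w1Rw2]
10. not r, w2   [and-rule on 9]
11. r, w2   [and-rule on 9]
Accessibility: w0Rw0, w0Rw1, w0Rw2, w1Rw1, w1Rw2, w2Rw2
Branch closes: r and not r both at w2.
All branches of the negation close; one closing branch shown above.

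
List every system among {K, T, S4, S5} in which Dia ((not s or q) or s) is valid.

T, S4, S5

K-tableau for the negation not Dia ((not s or q) or s):
1. not Dia ((not s or q) or s), w0
Complete open branch: countermodel on a K-frame, so not valid in K.
T-tableau for the negation not Dia ((not s or q) or s):
1. not Dia ((not s or q) or s), w0
2. not ((not s or q) or s), w0
3. not (not s or q), w0
4. not s, w0
5. s, w0
6. not q, w0
Accessibility: w0Rw0
Branch closes: s and not s both at w0.
Every branch closes (one shown): valid in T, hence also in S4, S5 (every theorem of T is a theorem of S4 and S5).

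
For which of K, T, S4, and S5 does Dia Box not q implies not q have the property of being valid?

S5-tableau for the negation not (Dia Box not q implies not q):
1. not (Dia Box not q implies not q), 0
2. Dia Box not q, 0   [neg-implies-rule on 1]
3. q, 0   [neg-implies-rule on 1]
4. Box not q, 1   [Dia-rule on 2: fresh world 1, 0R1]
5. not q, 0   [Box-rule on 4 via 1R0]
Accessibility: 0R0, 0R1, 1R0, 1R1
Branch closes: q and not q both at 0.
Every branch closes (one shown): valid in S5.
S4-tableau for the negation not (Dia Box not q implies not q):
1. not (Dia Box not q implies not q), 0
2. Dia Box not q, 0   [neg-implies-rule on 1]
3. q, 0   [neg-implies-rule on 1]
4. Box not q, 1   [Dia-rule on 2: fresh world 1, 0R1]
5. not q, 1   [Box-rule on 4 via 1R1]
Accessibility: 0R0, 0R1, 1R1
Complete open branch: countermodel on an S4-frame, so not valid in S4, nor in K, T (the same frame is also a K-frame and a T-frame).

S5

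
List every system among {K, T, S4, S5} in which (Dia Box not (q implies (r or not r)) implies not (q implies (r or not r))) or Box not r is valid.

T, S4, S5

T-tableau for the negation not ((Dia Box not (q implies (r or not r)) implies not (q implies (r or not r))) or Box not r):
1. not ((Dia Box not (q implies (r or not r)) implies not (q implies (r or not r))) or Box not r), 0
2. not (Dia Box not (q implies (r or not r)) implies not (q implies (r or not r))), 0   [neg-or-rule on 1]
3. not Box not r, 0   [neg-or-rule on 1]
4. Dia Box not (q implies (r or not r)), 0   [neg-implies-rule on 2]
5. q implies (r or not r), 0   [neg-implies-rule on 2]
6. r or not r, 0   [implies-rule on 5 (branches; this branch)]
7. not r, 0   [or-rule on 6 (branches; this branch)]
8. r, 1   [neg-Box-rule on 3: fresh world 1, 0R1]
9. Box not (q implies (r or not r)), 2   [Dia-rule on 4: fresh world 2, 0R2]
10. not (q implies (r or not r)), 2   [Box-rule on 9 via 2R2]
11. q, 2   [neg-implies-rule on 10]
12. not (r or not r), 2   [neg-implies-rule on 10]
13. not r, 2   [neg-or-rule on 12]
14. r, 2   [neg-or-rule on 12]
Accessibility: 0R0, 0R1, 0R2, 1R1, 2R2
Branch closes: r and not r both at 2.
Every branch closes (one shown): valid in T, hence also in S4, S5 (every theorem of T is a theorem of S4 and S5).
K-tableau for the negation not ((Dia Box not (q implies (r or not r)) implies not (q implies (r or not r))) or Box not r):
1. not ((Dia Box not (q implies (r or not r)) implies not (q implies (r or not r))) or Box not r), 0
2. not (Dia Box not (q implies (r or not r)) implies not (q implies (r or not r))), 0   [neg-or-rule on 1]
3. not Box not r, 0   [neg-or-rule on 1]
4. Dia Box not (q implies (r or not r)), 0   [neg-implies-rule on 2]
5. q implies (r or not r), 0   [neg-implies-rule on 2]
6. r or not r, 0   [implies-rule on 5 (branches; this branch)]
7. not r, 0   [or-rule on 6 (branches; this branch)]
8. r, 1   [neg-Box-rule on 3: fresh world 1, 0R1]
9. Box not (q implies (r or not r)), 2   [Dia-rule on 4: fresh world 2, 0R2]
Accessibility: 0R1, 0R2
Complete open branch: countermodel on a K-frame, so not valid in K.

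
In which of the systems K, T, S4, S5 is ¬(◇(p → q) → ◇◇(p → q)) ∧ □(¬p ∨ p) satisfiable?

K

K-tableau for the formula:
1. ¬(◇(p → q) → ◇◇(p → q)) ∧ □(¬p ∨ p), 0
2. ¬(◇(p → q) → ◇◇(p → q)), 0   [∧-rule on 1]
3. □(¬p ∨ p), 0   [∧-rule on 1]
4. ◇(p → q), 0   [¬→-rule on 2]
5. ¬◇◇(p → q), 0   [¬→-rule on 2]
6. p → q, 1   [◇-rule on 4: fresh world 1, 0R1]
7. ¬p ∨ p, 1   [□-rule on 3 via 0R1]
8. ¬◇(p → q), 1   [¬◇-rule on 5 via 0R1]
9. q, 1   [→-rule on 6 (branches; this branch)]
10. p, 1   [∨-rule on 7 (branches; this branch)]
Accessibility: 0R1
Complete open branch: satisfiable in K.
T-tableau for the formula:
1. ¬(◇(p → q) → ◇◇(p → q)) ∧ □(¬p ∨ p), 0
2. ¬(◇(p → q) → ◇◇(p → q)), 0   [∧-rule on 1]
3. □(¬p ∨ p), 0   [∧-rule on 1]
4. ◇(p → q), 0   [¬→-rule on 2]
5. ¬◇◇(p → q), 0   [¬→-rule on 2]
6. ¬p ∨ p, 0   [□-rule on 3 via 0R0]
7. ¬◇(p → q), 0   [¬◇-rule on 5 via 0R0]
8. ¬(p → q), 0   [¬◇-rule on 7 via 0R0]
9. p, 0   [¬→-rule on 8]
10. ¬q, 0   [¬→-rule on 8]
11. p → q, 1   [◇-rule on 4: fresh world 1, 0R1]
12. ¬p ∨ p, 1   [□-rule on 3 via 0R1]
13. ¬◇(p → q), 1   [¬◇-rule on 5 via 0R1]
14. ¬(p → q), 1   [¬◇-rule on 7 via 0R1]
15. p, 1   [¬→-rule on 14]
16. ¬q, 1   [¬→-rule on 14]
17. q, 1   [→-rule on 11 (branches; this branch)]
Accessibility: 0R0, 0R1, 1R1
Branch closes: q and ¬q both at 1.
Every branch closes (one shown): unsatisfiable in T, hence also in S4, S5 (every S4/S5-frame is a T-frame).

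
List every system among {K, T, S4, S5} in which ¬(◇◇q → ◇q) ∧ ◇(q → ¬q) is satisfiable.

S4-tableau for the formula:
1. ¬(◇◇q → ◇q) ∧ ◇(q → ¬q), w0
2. ¬(◇◇q → ◇q), w0   [∧-rule on 1]
3. ◇(q → ¬q), w0   [∧-rule on 1]
4. ◇◇q, w0   [¬→-rule on 2]
5. ¬◇q, w0   [¬→-rule on 2]
6. ¬q, w0   [¬◇-rule on 5 via w0Rw0]
7. q → ¬q, w1   [◇-rule on 3: fresh world w1, w0Rw1]
8. ¬q, w1   [¬◇-rule on 5 via w0Rw1]
9. ◇q, w2   [◇-rule on 4: fresh world w2, w0Rw2]
10. ¬q, w2   [¬◇-rule on 5 via w0Rw2]
11. q, w3   [◇-rule on 9: fresh world w3, w2Rw3]
12. ¬q, w3   [¬◇-rule on 5 via w0Rw3]
Accessibility: w0Rw0, w0Rw1, w0Rw2, w0Rw3, w1Rw1, w2Rw2, w2Rw3, w3Rw3
Branch closes: q and ¬q both at w3.
Every branch closes (one shown): unsatisfiable in S4, hence also in S5 (every S5-frame is an S4-frame).
T-tableau for the formula:
1. ¬(◇◇q → ◇q) ∧ ◇(q → ¬q), w0
2. ¬(◇◇q → ◇q), w0   [∧-rule on 1]
3. ◇(q → ¬q), w0   [∧-rule on 1]
4. ◇◇q, w0   [¬→-rule on 2]
5. ¬◇q, w0   [¬→-rule on 2]
6. ¬q, w0   [¬◇-rule on 5 via w0Rw0]
7. q → ¬q, w1   [◇-rule on 3: fresh world w1, w0Rw1]
8. ¬q, w1   [¬◇-rule on 5 via w0Rw1]
9. ◇q, w2   [◇-rule on 4: fresh world w2, w0Rw2]
10. ¬q, w2   [¬◇-rule on 5 via w0Rw2]
11. q, w3   [◇-rule on 9: fresh world w3, w2Rw3]
Accessibility: w0Rw0, w0Rw1, w0Rw2, w1Rw1, w2Rw2, w2Rw3, w3Rw3
Complete open branch: satisfiable in T, hence also in K (this T-model is also a K-model).

K, T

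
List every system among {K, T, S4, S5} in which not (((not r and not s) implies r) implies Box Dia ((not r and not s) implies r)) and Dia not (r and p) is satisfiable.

S4-tableau for the formula:
1. not (((not r and not s) implies r) implies Box Dia ((not r and not s) implies r)) and Dia not (r and p), 0
2. not (((not r and not s) implies r) implies Box Dia ((not r and not s) implies r)), 0
3. Dia not (r and p), 0
4. (not r and not s) implies r, 0
5. not Box Dia ((not r and not s) implies r), 0
6. r, 0
7. not (r and p), 1
8. not p, 1
9. not Dia ((not r and not s) implies r), 2
10. not ((not r and not s) implies r), 2
11. not r and not s, 2
12. not r, 2
13. not s, 2
Accessibility: 0R0, 0R1, 0R2, 1R1, 2R2
Complete open branch: satisfiable in S4, hence also in K, T (this S4-model is also a K-model and a T-model).
S5-tableau for the formula:
1. not (((not r and not s) implies r) implies Box Dia ((not r and not s) implies r)) and Dia not (r and p), 0
2. not (((not r and not s) implies r) implies Box Dia ((not r and not s) implies r)), 0
3. Dia not (r and p), 0
4. (not r and not s) implies r, 0
5. not Box Dia ((not r and not s) implies r), 0
6. not (not r and not s), 0
7. s, 0
8. not (r and p), 1
9. not p, 1
10. not Dia ((not r and not s) implies r), 2
11. not ((not r and not s) implies r), 0
12. not r and not s, 0
13. not r, 0
14. not s, 0
Accessibility: 0R0, 0R1, 0R2, 1R0, 1R1, 1R2, 2R0, 2R1, 2R2
Branch closes: s and not s both at 0.
Every branch closes (one shown): unsatisfiable in S5.

K, T, S4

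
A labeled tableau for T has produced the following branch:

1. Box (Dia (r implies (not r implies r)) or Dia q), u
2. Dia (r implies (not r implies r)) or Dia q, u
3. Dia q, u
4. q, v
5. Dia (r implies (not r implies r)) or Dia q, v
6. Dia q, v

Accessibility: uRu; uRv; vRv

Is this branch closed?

No, open

No world carries both an atom and its negation.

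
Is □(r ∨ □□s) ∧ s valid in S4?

Tableau for the negation ¬(□(r ∨ □□s) ∧ s):
1. ¬(□(r ∨ □□s) ∧ s), w0
2. ¬s, w0
Accessibility: w0Rw0
The negation has an open branch (countermodel exists).

Not valid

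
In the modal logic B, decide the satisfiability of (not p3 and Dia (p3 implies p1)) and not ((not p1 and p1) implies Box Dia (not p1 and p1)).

1. (not p3 and Dia (p3 implies p1)) and not ((not p1 and p1) implies Box Dia (not p1 and p1)), 0
2. not p3 and Dia (p3 implies p1), 0
3. not ((not p1 and p1) implies Box Dia (not p1 and p1)), 0
4. not p3, 0
5. Dia (p3 implies p1), 0
6. not p1 and p1, 0
7. not Box Dia (not p1 and p1), 0
8. not p1, 0
9. p1, 0
Accessibility: 0R0
Branch closes: p1 and not p1 both at 0.
(One branch shown.) All branches close.

No, unsatisfiable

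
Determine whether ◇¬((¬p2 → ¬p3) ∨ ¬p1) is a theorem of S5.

Invalid (countermodel exists)

Tableau for the negation ¬◇¬((¬p2 → ¬p3) ∨ ¬p1):
1. ¬◇¬((¬p2 → ¬p3) ∨ ¬p1), u
2. (¬p2 → ¬p3) ∨ ¬p1, u
3. ¬p1, u
Accessibility: uRu
The negation has an open branch (countermodel exists).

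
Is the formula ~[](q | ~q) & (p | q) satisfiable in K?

1. ~[](q | ~q) & (p | q), 0
2. ~[](q | ~q), 0
3. p | q, 0
4. q, 0
5. ~(q | ~q), 1
6. ~q, 1
7. q, 1
Accessibility: 0R1
Branch closes: q and ~q both at 1.
All branches of the tableau close; one closing branch shown above.

Unsatisfiable (every branch closes)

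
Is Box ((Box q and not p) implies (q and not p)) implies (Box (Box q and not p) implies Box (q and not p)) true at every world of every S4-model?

Yes, valid

Tableau for the negation not (Box ((Box q and not p) implies (q and not p)) implies (Box (Box q and not p) implies Box (q and not p))):
1. not (Box ((Box q and not p) implies (q and not p)) implies (Box (Box q and not p) implies Box (q and not p))), w0
2. Box ((Box q and not p) implies (q and not p)), w0
3. not (Box (Box q and not p) implies Box (q and not p)), w0
4. Box (Box q and not p), w0
5. not Box (q and not p), w0
6. (Box q and not p) implies (q and not p), w0
7. Box q and not p, w0
8. Box q, w0
9. not p, w0
10. q, w0
11. q and not p, w0
12. not (q and not p), w1
13. (Box q and not p) implies (q and not p), w1
14. Box q and not p, w1
15. Box q, w1
16. not p, w1
17. q, w1
18. p, w1
Accessibility: w0Rw0, w0Rw1, w1Rw1
Branch closes: p and not p both at w1.
Every branch of the negation's tableau closes; the branch above is one of them.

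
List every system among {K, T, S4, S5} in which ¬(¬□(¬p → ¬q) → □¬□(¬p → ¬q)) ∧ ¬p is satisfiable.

S5-tableau for the formula:
1. ¬(¬□(¬p → ¬q) → □¬□(¬p → ¬q)) ∧ ¬p, u
2. ¬(¬□(¬p → ¬q) → □¬□(¬p → ¬q)), u
3. ¬p, u
4. ¬□(¬p → ¬q), u
5. ¬□¬□(¬p → ¬q), u
6. ¬(¬p → ¬q), v
7. ¬p, v
8. q, v
9. □(¬p → ¬q), w
10. ¬p → ¬q, u
11. ¬p → ¬q, v
12. ¬p → ¬q, w
13. ¬q, u
14. ¬q, v
Accessibility: uRu, uRv, uRw, vRu, vRv, vRw, wRu, wRv, wRw
Branch closes: q and ¬q both at v.
Every branch closes (one shown): unsatisfiable in S5.
S4-tableau for the formula:
1. ¬(¬□(¬p → ¬q) → □¬□(¬p → ¬q)) ∧ ¬p, u
2. ¬(¬□(¬p → ¬q) → □¬□(¬p → ¬q)), u
3. ¬p, u
4. ¬□(¬p → ¬q), u
5. ¬□¬□(¬p → ¬q), u
6. ¬(¬p → ¬q), v
7. ¬p, v
8. q, v
9. □(¬p → ¬q), w
10. ¬p → ¬q, w
11. ¬q, w
Accessibility: uRu, uRv, uRw, vRv, wRw
Complete open branch: satisfiable in S4, hence also in K, T (this S4-model is also a K-model and a T-model).

K, T, S4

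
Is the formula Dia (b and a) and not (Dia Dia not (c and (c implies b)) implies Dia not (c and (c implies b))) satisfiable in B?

Satisfiable (open branch found)

1. Dia (b and a) and not (Dia Dia not (c and (c implies b)) implies Dia not (c and (c implies b))), u
2. Dia (b and a), u   [and-rule on 1]
3. not (Dia Dia not (c and (c implies b)) implies Dia not (c and (c implies b))), u   [and-rule on 1]
4. Dia Dia not (c and (c implies b)), u   [neg-implies-rule on 3]
5. not Dia not (c and (c implies b)), u   [neg-implies-rule on 3]
6. c and (c implies b), u   [neg-Dia-rule on 5 via uRu]
7. c, u   [and-rule on 6]
8. c implies b, u   [and-rule on 6]
9. b, u   [implies-rule on 8 (branches; this branch)]
10. b and a, v   [Dia-rule on 2: fresh world v, uRv]
11. b, v   [and-rule on 10]
12. a, v   [and-rule on 10]
13. c and (c implies b), v   [neg-Dia-rule on 5 via uRv]
14. c, v   [and-rule on 13]
15. c implies b, v   [and-rule on 13]
16. Dia not (c and (c implies b)), w   [Dia-rule on 4: fresh world w, uRw]
17. c and (c implies b), w   [neg-Dia-rule on 5 via uRw]
18. c, w   [and-rule on 17]
19. c implies b, w   [and-rule on 17]
20. b, w   [implies-rule on 19 (branches; this branch)]
21. not (c and (c implies b)), x   [Dia-rule on 16: fresh world x, wRx]
22. not (c implies b), x   [neg-and-rule on 21 (branches; this branch)]
23. c, x   [neg-implies-rule on 22]
24. not b, x   [neg-implies-rule on 22]
Accessibility: uRu, uRv, uRw, vRu, vRv, wRu, wRw, wRx, xRw, xRx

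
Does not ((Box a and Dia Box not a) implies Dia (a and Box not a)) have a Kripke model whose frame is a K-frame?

1. not ((Box a and Dia Box not a) implies Dia (a and Box not a)), u
2. Box a and Dia Box not a, u
3. not Dia (a and Box not a), u
4. Box a, u
5. Dia Box not a, u
6. Box not a, v
7. not (a and Box not a), v
8. a, v
9. not Box not a, v
10. a, w
11. not a, w
Accessibility: uRv, vRw
Branch closes: a and not a both at w.
All branches of the tableau close; one closing branch shown above.

Unsatisfiable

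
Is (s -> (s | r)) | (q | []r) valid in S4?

Valid in S4

Tableau for the negation ~((s -> (s | r)) | (q | []r)):
1. ~((s -> (s | r)) | (q | []r)), u
2. ~(s -> (s | r)), u
3. ~(q | []r), u
4. s, u
5. ~(s | r), u
6. ~q, u
7. ~[]r, u
8. ~s, u
9. ~r, u
Accessibility: uRu
Branch closes: s and ~s both at u.
All branches of the negation close; one closing branch shown above.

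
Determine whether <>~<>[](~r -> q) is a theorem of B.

Tableau for the negation ~<>~<>[](~r -> q):
1. ~<>~<>[](~r -> q), w0
2. <>[](~r -> q), w0
3. [](~r -> q), w1
4. <>[](~r -> q), w1
5. ~r -> q, w0
6. ~r -> q, w1
7. q, w0
8. q, w1
9. [](~r -> q), w2
10. ~r -> q, w2
11. q, w2
Accessibility: w0Rw0, w0Rw1, w1Rw0, w1Rw1, w1Rw2, w2Rw1, w2Rw2
The negation has an open branch (countermodel exists).

No, not valid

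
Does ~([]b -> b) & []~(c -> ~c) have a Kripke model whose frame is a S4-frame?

No, unsatisfiable

1. ~([]b -> b) & []~(c -> ~c), u
2. ~([]b -> b), u   [&-rule on 1]
3. []~(c -> ~c), u   [&-rule on 1]
4. []b, u   [~->-rule on 2]
5. ~b, u   [~->-rule on 2]
6. ~(c -> ~c), u   [[]-rule on 3 via uRu]
7. c, u   [~->-rule on 6]
8. b, u   [[]-rule on 4 via uRu]
Accessibility: uRu
Branch closes: b and ~b both at u.
(One branch shown.) All branches close.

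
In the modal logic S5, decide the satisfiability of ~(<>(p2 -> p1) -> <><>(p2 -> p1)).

1. ~(<>(p2 -> p1) -> <><>(p2 -> p1)), w0
2. <>(p2 -> p1), w0   [~->-rule on 1]
3. ~<><>(p2 -> p1), w0   [~->-rule on 1]
4. ~<>(p2 -> p1), w0   [~<>-rule on 3 via w0Rw0]
5. ~(p2 -> p1), w0   [~<>-rule on 4 via w0Rw0]
6. p2, w0   [~->-rule on 5]
7. ~p1, w0   [~->-rule on 5]
8. p2 -> p1, w1   [<>-rule on 2: fresh world w1, w0Rw1]
9. ~<>(p2 -> p1), w1   [~<>-rule on 3 via w0Rw1]
10. ~(p2 -> p1), w1   [~<>-rule on 4 via w0Rw1]
11. p2, w1   [~->-rule on 10]
12. ~p1, w1   [~->-rule on 10]
13. p1, w1   [->-rule on 8 (branches; this branch)]
Accessibility: w0Rw0, w0Rw1, w1Rw0, w1Rw1
Branch closes: p1 and ~p1 both at w1.
(One branch shown.) All branches close.

Unsatisfiable (every branch closes)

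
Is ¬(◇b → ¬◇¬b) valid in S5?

No, not valid

Tableau for the negation ◇b → ¬◇¬b:
1. ◇b → ¬◇¬b, u
2. ¬◇¬b, u
3. b, u
Accessibility: uRu
The negation has an open branch (countermodel exists).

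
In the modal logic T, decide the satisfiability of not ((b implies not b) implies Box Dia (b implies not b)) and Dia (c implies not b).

Satisfiable (open branch found)

1. not ((b implies not b) implies Box Dia (b implies not b)) and Dia (c implies not b), 0
2. not ((b implies not b) implies Box Dia (b implies not b)), 0
3. Dia (c implies not b), 0
4. b implies not b, 0
5. not Box Dia (b implies not b), 0
6. not b, 0
7. c implies not b, 1
8. not b, 1
9. not Dia (b implies not b), 2
10. not (b implies not b), 2
11. b, 2
Accessibility: 0R0, 0R1, 0R2, 1R1, 2R2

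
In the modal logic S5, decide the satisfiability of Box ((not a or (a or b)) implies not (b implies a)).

Satisfiable

1. Box ((not a or (a or b)) implies not (b implies a)), 0
2. (not a or (a or b)) implies not (b implies a), 0
3. not (b implies a), 0
4. b, 0
5. not a, 0
Accessibility: 0R0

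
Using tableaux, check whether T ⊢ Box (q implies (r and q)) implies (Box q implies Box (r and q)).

Tableau for the negation not (Box (q implies (r and q)) implies (Box q implies Box (r and q))):
1. not (Box (q implies (r and q)) implies (Box q implies Box (r and q))), 0
2. Box (q implies (r and q)), 0   [neg-implies-rule on 1]
3. not (Box q implies Box (r and q)), 0   [neg-implies-rule on 1]
4. Box q, 0   [neg-implies-rule on 3]
5. not Box (r and q), 0   [neg-implies-rule on 3]
6. q implies (r and q), 0   [Box-rule on 2 via 0R0]
7. q, 0   [Box-rule on 4 via 0R0]
8. r and q, 0   [implies-rule on 6 (branches; this branch)]
9. r, 0   [and-rule on 8]
10. not (r and q), 1   [neg-Box-rule on 5: fresh world 1, 0R1]
11. q implies (r and q), 1   [Box-rule on 2 via 0R1]
12. q, 1   [Box-rule on 4 via 0R1]
13. not r, 1   [neg-and-rule on 10 (branches; this branch)]
14. r and q, 1   [implies-rule on 11 (branches; this branch)]
15. r, 1   [and-rule on 14]
Accessibility: 0R0, 0R1, 1R1
Branch closes: r and not r both at 1.
Every branch of the negation's tableau closes; the branch above is one of them.

Yes, valid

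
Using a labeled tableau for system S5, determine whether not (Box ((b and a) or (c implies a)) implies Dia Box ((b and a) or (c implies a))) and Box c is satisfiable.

Unsatisfiable

1. not (Box ((b and a) or (c implies a)) implies Dia Box ((b and a) or (c implies a))) and Box c, u
2. not (Box ((b and a) or (c implies a)) implies Dia Box ((b and a) or (c implies a))), u
3. Box c, u
4. Box ((b and a) or (c implies a)), u
5. not Dia Box ((b and a) or (c implies a)), u
6. c, u
7. (b and a) or (c implies a), u
8. not Box ((b and a) or (c implies a)), u
9. c implies a, u
10. a, u
11. not ((b and a) or (c implies a)), v
12. not (b and a), v
13. not (c implies a), v
14. c, v
15. not a, v
16. (b and a) or (c implies a), v
17. not Box ((b and a) or (c implies a)), v
18. c implies a, v
19. a, v
Accessibility: uRu, uRv, vRu, vRv
Branch closes: a and not a both at v.
(One branch shown.) All branches close.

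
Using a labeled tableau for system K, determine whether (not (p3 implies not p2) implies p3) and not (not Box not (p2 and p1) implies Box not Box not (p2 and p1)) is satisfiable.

1. (not (p3 implies not p2) implies p3) and not (not Box not (p2 and p1) implies Box not Box not (p2 and p1)), u
2. not (p3 implies not p2) implies p3, u   [and-rule on 1]
3. not (not Box not (p2 and p1) implies Box not Box not (p2 and p1)), u   [and-rule on 1]
4. not Box not (p2 and p1), u   [neg-implies-rule on 3]
5. not Box not Box not (p2 and p1), u   [neg-implies-rule on 3]
6. p3, u   [implies-rule on 2 (branches; this branch)]
7. p2 and p1, v   [neg-Box-rule on 4: fresh world v, uRv]
8. p2, v   [and-rule on 7]
9. p1, v   [and-rule on 7]
10. Box not (p2 and p1), w   [neg-Box-rule on 5: fresh world w, uRw]
Accessibility: uRv, uRw

Yes, satisfiable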